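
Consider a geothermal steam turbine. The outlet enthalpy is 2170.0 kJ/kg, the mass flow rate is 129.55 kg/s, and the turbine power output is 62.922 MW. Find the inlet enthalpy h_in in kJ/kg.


h_in = h_out + P * 1000 / mdot
h_in = 2170.0 + 62.922 * 1000 / 129.55
h_in = 2655.7 kJ/kg


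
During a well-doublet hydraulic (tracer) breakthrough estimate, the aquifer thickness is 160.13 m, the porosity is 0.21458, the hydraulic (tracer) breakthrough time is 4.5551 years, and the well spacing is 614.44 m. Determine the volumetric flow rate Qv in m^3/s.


Qv = pi*hr*phi*L^2 / (3*t_bt*365.25*86400)
Qv = pi*160.13*0.21458*614.44^2 / (3*4.5551*365.25*86400)
Qv = 0.094503 m^3/s


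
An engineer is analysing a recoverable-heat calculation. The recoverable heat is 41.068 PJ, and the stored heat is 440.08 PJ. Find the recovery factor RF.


RF = Q_rec / Q_s
RF = 41.068 / 440.08
RF = 0.093319


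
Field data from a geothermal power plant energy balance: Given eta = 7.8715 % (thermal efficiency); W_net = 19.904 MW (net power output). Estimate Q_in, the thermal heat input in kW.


Q_in = W_net / (eta / 100)
Q_in = 19.904 / (7.8715 / 100)
Q_in = 252.8616 MW
Convert: 252.8616 MW * 1000.0 = 2.5286e+05 kW
Q_in = 2.5286e+05 kW


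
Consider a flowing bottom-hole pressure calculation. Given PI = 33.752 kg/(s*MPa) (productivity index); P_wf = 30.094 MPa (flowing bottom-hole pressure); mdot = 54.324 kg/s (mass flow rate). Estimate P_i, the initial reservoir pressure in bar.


P_i = P_wf + mdot / PI
P_i = 30.094 + 54.324 / 33.752
P_i = 31.70350 MPa
Convert: 31.70350 MPa * 10.0 = 317.03 bar
P_i = 317.03 bar


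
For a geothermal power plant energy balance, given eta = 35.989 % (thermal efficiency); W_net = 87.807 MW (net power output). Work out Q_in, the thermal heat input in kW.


Q_in = W_net / (eta / 100)
Q_in = 87.807 / (35.989 / 100)
Q_in = 243.9829 MW
Convert: 243.9829 MW * 1000.0 = 2.4398e+05 kW
Q_in = 2.4398e+05 kW


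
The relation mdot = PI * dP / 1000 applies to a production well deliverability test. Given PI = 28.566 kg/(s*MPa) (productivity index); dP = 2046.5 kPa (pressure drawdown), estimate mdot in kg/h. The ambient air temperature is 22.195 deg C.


mdot = PI * dP / 1000
mdot = 28.566 * 2046.5 / 1000
mdot = 58.46032 kg/s
Convert: 58.46032 kg/s * 3600.0 = 2.1046e+05 kg/h
mdot = 2.1046e+05 kg/h


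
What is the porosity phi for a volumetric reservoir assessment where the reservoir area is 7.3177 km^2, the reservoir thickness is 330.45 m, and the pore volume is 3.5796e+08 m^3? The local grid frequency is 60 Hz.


phi = Vp / (A * 1e6 * hr)
phi = 3.5796e+08 / (7.3177 * 1e6 * 330.45)
phi = 0.14803


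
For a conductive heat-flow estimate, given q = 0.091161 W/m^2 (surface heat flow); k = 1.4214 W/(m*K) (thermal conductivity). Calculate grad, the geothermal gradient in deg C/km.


grad = q * 1000 / k
grad = 0.091161 * 1000 / 1.4214
grad = 64.135 deg C/km


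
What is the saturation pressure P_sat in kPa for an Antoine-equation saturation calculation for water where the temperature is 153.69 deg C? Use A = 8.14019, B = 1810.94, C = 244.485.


P_sat = 10^(A - B/(C + T)) / 760 * 0.101325
P_sat = 10^(8.14019 - 1810.94/(244.485 + 153.69)) / 760 * 0.101325
P_sat = 0.5211855 MPa
Convert: 0.5211855 MPa * 1000.0 = 521.19 kPa
P_sat = 521.19 kPa


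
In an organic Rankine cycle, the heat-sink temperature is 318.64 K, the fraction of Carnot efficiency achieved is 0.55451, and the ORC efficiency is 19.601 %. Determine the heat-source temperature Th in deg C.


Th = Tc / (1 - (eta_orc/100)/f)
Th = 318.64 / (1 - (19.601/100)/0.55451)
Th = 492.8565 K
Convert to deg C: 492.8565 - 273.15 = 219.71 deg C
Th = 219.71 deg C


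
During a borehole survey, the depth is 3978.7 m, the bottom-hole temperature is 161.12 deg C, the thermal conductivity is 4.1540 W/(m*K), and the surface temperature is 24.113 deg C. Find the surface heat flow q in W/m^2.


Step 1: grad = (T_d - T_surf)/d * 1000 = (161.12 - 24.113)/3978.7 * 1000 = 34.43512 deg C/km
Step 2: q = k * grad / 1000 = 4.154 * 34.43512 / 1000 = 0.14304 W/m^2
q = 0.14304 W/m^2


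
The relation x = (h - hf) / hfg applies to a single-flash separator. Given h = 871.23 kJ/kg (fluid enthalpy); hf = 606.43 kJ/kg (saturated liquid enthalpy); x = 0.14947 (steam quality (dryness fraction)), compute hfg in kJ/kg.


hfg = (h - hf) / x
hfg = (871.23 - 606.43) / 0.14947
hfg = 1771.6 kJ/kg


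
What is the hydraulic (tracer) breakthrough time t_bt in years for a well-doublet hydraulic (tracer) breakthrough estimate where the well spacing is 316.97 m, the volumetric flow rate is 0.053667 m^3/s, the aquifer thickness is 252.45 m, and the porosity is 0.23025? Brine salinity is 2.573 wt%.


t_bt = pi * hr * phi * L^2 / (3 * Qv) / (365.25*86400)
t_bt = pi * 252.45 * 0.23025 * 316.97^2 / (3 * 0.053667) / (365.25*86400)
t_bt = 3.6110 years


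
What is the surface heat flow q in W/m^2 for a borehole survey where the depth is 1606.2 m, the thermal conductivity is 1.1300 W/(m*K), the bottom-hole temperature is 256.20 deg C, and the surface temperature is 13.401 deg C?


Step 1: grad = (T_d - T_surf)/d * 1000 = (256.2 - 13.401)/1606.2 * 1000 = 151.1636 deg C/km
Step 2: q = k * grad / 1000 = 1.13 * 151.1636 / 1000 = 0.17081 W/m^2
q = 0.17081 W/m^2


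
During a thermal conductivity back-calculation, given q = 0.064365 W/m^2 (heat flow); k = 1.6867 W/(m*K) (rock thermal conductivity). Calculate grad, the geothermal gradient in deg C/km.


grad = q / k * 1000
grad = 0.064365 / 1.6867 * 1000
grad = 38.160 deg C/km


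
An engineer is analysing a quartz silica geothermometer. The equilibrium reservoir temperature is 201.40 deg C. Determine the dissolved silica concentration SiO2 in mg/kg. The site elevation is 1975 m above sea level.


SiO2 = 10^(5.19 - 1309/(T_eq + 273.15))
SiO2 = 10^(5.19 - 1309/(201.40 + 273.15))
SiO2 = 270.15 mg/kg


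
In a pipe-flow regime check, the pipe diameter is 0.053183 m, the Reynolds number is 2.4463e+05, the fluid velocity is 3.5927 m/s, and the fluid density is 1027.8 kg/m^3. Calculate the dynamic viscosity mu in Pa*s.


mu = rho * vel * D / Re
mu = 1027.8 * 3.5927 * 0.053183 / 2.4463e+05
mu = 0.00080277 Pa*s


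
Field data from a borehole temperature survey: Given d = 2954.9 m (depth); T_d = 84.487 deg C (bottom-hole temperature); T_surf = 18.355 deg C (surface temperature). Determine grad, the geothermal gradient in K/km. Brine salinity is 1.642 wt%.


grad = (T_d - T_surf) / d * 1000
grad = (84.487 - 18.355) / 2954.9 * 1000
grad = 22.38045 deg C/km
Convert: 22.38045 deg C/km * 1.0 = 22.380 K/km
grad = 22.380 K/km


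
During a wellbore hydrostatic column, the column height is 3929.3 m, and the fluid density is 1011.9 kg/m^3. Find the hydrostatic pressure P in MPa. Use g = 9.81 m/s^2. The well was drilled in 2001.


P = rho * g * h / 1e6
P = 1011.9 * 9.81 * 3929.3 / 1e6
P = 39.005 MPa


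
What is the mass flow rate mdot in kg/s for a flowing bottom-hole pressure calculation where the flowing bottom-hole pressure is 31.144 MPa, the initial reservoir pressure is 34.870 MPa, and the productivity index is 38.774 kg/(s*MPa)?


mdot = (P_i - P_wf) * PI
mdot = (34.870 - 31.144) * 38.774
mdot = 144.47 kg/s


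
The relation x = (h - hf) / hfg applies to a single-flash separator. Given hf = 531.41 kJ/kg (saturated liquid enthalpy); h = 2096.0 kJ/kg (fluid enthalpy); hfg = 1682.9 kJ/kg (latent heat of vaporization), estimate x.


x = (h - hf) / hfg
x = (2096.0 - 531.41) / 1682.9
x = 0.92970


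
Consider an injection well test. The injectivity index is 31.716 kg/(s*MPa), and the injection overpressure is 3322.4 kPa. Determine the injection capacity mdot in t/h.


mdot = II * dP / 1000
mdot = 31.716 * 3322.4 / 1000
mdot = 105.3732 kg/s
Convert: 105.3732 kg/s * 3.6 = 379.34 t/h
mdot = 379.34 t/h


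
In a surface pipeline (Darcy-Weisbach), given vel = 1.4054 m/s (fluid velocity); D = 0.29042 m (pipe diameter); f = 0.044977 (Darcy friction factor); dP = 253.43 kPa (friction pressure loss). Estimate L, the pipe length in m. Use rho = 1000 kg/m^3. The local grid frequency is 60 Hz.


L = dP*1000*D / (f*rho*vel^2/2)
L = 253.43*1000*0.29042 / (0.044977*1000*1.4054^2/2)
L = 1657.0 m


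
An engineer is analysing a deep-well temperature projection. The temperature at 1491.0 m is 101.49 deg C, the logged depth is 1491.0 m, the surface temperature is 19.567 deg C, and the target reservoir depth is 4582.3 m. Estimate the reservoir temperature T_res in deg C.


Step 1: grad = (T_d1 - T_surf)/d1 * 1000 = (101.49 - 19.567)/1491.0 * 1000 = 54.94500 deg C/km
Step 2: T_res = T_surf + grad*d2/1000 = 19.567 + 54.94500*4582.3/1000 = 271.34 deg C
T_res = 271.34 deg C


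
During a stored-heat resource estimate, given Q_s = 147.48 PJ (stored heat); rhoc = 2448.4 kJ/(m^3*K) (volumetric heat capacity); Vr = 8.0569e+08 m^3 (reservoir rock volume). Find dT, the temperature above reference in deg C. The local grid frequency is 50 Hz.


dT = Q_s * 1e12 / (Vr * rhoc)
dT = 147.48 * 1e12 / (8.0569e+08 * 2448.4)
dT = 74.76232 K
Convert (temperature difference, 1 K = 1 deg C): 74.76232 K = 74.76232 deg C
dT = 74.762 deg C


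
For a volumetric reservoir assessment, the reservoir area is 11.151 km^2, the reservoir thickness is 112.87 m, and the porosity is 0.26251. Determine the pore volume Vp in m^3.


Vp = A * 1e6 * hr * phi
Vp = 11.151 * 1e6 * 112.87 * 0.26251
Vp = 3.3040e+08 m^3


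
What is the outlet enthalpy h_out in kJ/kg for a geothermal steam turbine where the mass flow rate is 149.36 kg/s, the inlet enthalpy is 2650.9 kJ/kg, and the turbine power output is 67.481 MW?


h_out = h_in - P * 1000 / mdot
h_out = 2650.9 - 67.481 * 1000 / 149.36
h_out = 2199.1 kJ/kg


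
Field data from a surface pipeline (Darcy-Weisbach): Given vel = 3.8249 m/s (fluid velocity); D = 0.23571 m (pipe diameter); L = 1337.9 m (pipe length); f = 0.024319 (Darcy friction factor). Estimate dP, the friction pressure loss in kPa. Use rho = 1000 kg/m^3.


dP = f * (L/D) * (rho*vel^2/2) / 1000
dP = 0.024319 * (1337.9/0.23571) * (1000*3.8249^2/2) / 1000
dP = 1009.7 kPa


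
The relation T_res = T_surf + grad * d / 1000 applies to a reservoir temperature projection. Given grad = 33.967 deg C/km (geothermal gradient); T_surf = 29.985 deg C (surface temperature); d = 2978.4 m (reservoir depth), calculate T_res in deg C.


T_res = T_surf + grad * d / 1000
T_res = 29.985 + 33.967 * 2978.4 / 1000
T_res = 131.15 deg C


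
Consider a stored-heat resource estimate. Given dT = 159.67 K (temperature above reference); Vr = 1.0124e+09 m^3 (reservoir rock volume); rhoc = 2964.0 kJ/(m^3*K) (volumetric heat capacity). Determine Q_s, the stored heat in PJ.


Q_s = Vr * rhoc * dT / 1e12
Q_s = 1.0124e+09 * 2964.0 * 159.67 / 1e12
Q_s = 479.13 PJ


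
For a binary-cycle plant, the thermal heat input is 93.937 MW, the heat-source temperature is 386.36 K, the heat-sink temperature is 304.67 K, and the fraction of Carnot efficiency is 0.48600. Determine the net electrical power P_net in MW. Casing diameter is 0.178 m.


Step 1: eta = (1 - Tc/Th)*f = (1 - 304.67/386.36)*0.486 = 0.1027574
Step 2: P_net = eta * Q_in = 0.1027574 * 93.937 = 9.6527 MW
P_net = 9.6527 MW


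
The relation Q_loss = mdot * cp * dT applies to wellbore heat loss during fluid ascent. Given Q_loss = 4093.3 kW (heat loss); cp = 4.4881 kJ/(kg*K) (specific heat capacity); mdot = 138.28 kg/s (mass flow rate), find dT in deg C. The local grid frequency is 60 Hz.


dT = Q_loss / (mdot * cp)
dT = 4093.3 / (138.28 * 4.4881)
dT = 6.595560 K
Convert (temperature difference, 1 K = 1 deg C): 6.595560 K = 6.595560 deg C
dT = 6.5956 deg C


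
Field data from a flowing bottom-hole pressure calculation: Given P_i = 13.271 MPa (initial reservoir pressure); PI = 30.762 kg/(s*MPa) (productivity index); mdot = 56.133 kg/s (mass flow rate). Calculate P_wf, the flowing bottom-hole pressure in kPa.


P_wf = P_i - mdot / PI
P_wf = 13.271 - 56.133 / 30.762
P_wf = 11.44625 MPa
Convert: 11.44625 MPa * 1000.0 = 11446 kPa
P_wf = 11446 kPa


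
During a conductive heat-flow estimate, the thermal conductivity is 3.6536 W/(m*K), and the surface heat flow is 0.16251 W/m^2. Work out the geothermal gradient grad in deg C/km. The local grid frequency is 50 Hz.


grad = q * 1000 / k
grad = 0.16251 * 1000 / 3.6536
grad = 44.479 deg C/km


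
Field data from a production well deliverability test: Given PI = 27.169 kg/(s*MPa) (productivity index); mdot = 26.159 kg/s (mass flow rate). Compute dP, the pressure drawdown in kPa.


dP = mdot * 1000 / PI
dP = 26.159 * 1000 / 27.169
dP = 962.83 kPa


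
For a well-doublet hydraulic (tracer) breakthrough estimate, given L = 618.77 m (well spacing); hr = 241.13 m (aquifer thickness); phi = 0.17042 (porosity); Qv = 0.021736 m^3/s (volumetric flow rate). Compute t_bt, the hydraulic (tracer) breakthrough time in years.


t_bt = pi * hr * phi * L^2 / (3 * Qv) / (365.25*86400)
t_bt = pi * 241.13 * 0.17042 * 618.77^2 / (3 * 0.021736) / (365.25*86400)
t_bt = 24.020 years


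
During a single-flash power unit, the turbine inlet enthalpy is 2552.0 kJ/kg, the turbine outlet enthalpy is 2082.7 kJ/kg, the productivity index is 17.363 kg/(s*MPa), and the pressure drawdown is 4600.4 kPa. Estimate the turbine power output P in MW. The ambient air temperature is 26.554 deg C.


Step 1: mdot = PI * dP / 1000 = 17.363 * 4600.4 / 1000 = 79.87675 kg/s
Step 2: P = mdot*(h_in - h_out)/1000 = 79.87675*(2552.0 - 2082.7)/1000 = 37.486 MW
P = 37.486 MW


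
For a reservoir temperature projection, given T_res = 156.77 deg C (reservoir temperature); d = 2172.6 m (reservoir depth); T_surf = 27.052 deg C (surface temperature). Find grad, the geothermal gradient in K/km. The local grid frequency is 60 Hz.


grad = (T_res - T_surf) / d * 1000
grad = (156.77 - 27.052) / 2172.6 * 1000
grad = 59.70634 deg C/km
Convert: 59.70634 deg C/km * 1.0 = 59.706 K/km
grad = 59.706 K/km


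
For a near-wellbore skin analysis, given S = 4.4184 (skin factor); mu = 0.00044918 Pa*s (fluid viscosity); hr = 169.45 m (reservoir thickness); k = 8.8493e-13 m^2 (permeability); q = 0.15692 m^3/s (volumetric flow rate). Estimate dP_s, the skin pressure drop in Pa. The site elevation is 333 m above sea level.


dP_s = S * q * mu / (2*pi*k*hr) / 1000
dP_s = 4.4184 * 0.15692 * 0.00044918 / (2*pi*8.8493e-13*169.45) / 1000
dP_s = 330.5471 kPa
Convert: 330.5471 kPa * 1000.0 = 3.3055e+05 Pa
dP_s = 3.3055e+05 Pa


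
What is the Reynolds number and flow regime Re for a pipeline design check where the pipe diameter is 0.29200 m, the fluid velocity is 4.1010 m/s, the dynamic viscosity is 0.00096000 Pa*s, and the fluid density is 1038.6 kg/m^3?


Step 1: Re = rho*vel*D/mu = 1038.6*4.101*0.292/0.00096 = 1.2955e+06
Step 2: Re = 1.2955e+06 > 4000, so flow is turbulent.
Re = 1.2955e+06 (turbulent)


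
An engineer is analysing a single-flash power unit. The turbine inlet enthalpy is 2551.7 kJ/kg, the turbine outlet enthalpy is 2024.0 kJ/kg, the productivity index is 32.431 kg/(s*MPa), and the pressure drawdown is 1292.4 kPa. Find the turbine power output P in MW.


Step 1: mdot = PI * dP / 1000 = 32.431 * 1292.4 / 1000 = 41.91382 kg/s
Step 2: P = mdot*(h_in - h_out)/1000 = 41.91382*(2551.7 - 2024.0)/1000 = 22.118 MW
P = 22.118 MW


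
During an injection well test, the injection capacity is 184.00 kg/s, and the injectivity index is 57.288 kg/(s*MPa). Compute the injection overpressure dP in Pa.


dP = mdot * 1000 / II
dP = 184.00 * 1000 / 57.288
dP = 3211.842 kPa
Convert: 3211.842 kPa * 1000.0 = 3.2118e+06 Pa
dP = 3.2118e+06 Pa


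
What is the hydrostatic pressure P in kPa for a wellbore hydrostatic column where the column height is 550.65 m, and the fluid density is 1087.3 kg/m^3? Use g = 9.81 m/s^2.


P = rho * g * h / 1e6
P = 1087.3 * 9.81 * 550.65 / 1e6
P = 5.873460 MPa
Convert: 5.873460 MPa * 1000.0 = 5873.5 kPa
P = 5873.5 kPa


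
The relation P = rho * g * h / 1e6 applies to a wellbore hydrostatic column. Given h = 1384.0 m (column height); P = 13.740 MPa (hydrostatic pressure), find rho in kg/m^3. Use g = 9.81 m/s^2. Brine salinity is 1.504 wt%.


rho = P * 1e6 / (g * h)
rho = 13.740 * 1e6 / (9.81 * 1384.0)
rho = 1012.0 kg/m^3


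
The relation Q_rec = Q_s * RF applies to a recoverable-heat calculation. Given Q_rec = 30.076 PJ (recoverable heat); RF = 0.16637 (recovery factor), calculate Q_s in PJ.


Q_s = Q_rec / RF
Q_s = 30.076 / 0.16637
Q_s = 180.78 PJ


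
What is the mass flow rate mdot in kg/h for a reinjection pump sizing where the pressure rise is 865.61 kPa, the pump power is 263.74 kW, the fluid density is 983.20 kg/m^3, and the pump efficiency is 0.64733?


mdot = P_pump * rho * eta / dP
mdot = 263.74 * 983.20 * 0.64733 / 865.61
mdot = 193.9194 kg/s
Convert: 193.9194 kg/s * 3600.0 = 6.9811e+05 kg/h
mdot = 6.9811e+05 kg/h


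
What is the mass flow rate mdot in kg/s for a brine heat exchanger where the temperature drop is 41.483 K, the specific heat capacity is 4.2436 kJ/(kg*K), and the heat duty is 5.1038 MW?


mdot = Q * 1000 / (cp * dT)
mdot = 5.1038 * 1000 / (4.2436 * 41.483)
mdot = 28.993 kg/s


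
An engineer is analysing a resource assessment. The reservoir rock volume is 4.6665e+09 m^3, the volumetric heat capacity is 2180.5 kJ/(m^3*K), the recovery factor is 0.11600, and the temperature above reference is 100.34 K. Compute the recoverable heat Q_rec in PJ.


Step 1: Q_s = Vr*rhoc*dT/1e12 = 4.6665e+09*2180.5*100.34/1e12 = 1020.990 PJ
Step 2: Q_rec = Q_s * RF = 1020.990 * 0.116 = 118.43 PJ
Q_rec = 118.43 PJ


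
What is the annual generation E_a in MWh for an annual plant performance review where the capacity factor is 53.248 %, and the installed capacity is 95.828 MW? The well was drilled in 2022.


E_a = CF / 100 * cap * 8760
E_a = 53.248 / 100 * 95.828 * 8760
E_a = 4.4699e+05 MWh


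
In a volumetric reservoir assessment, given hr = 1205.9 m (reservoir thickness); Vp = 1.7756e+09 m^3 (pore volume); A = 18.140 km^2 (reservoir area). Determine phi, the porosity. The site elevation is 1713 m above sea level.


phi = Vp / (A * 1e6 * hr)
phi = 1.7756e+09 / (18.140 * 1e6 * 1205.9)
phi = 0.081170


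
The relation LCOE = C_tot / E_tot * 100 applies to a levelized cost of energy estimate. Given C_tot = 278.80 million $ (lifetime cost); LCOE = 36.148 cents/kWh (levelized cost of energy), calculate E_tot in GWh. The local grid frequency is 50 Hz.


E_tot = C_tot / LCOE * 100
E_tot = 278.80 / 36.148 * 100
E_tot = 771.27 GWh


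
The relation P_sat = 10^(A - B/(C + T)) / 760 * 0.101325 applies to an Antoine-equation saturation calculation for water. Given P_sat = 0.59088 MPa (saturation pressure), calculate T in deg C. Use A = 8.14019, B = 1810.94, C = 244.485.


T = B / (A - log10(P_sat * 760 / 0.101325)) - C
T = 1810.94 / (8.14019 - log10(0.59088 * 760 / 0.101325)) - 244.485
T = 158.52 deg C


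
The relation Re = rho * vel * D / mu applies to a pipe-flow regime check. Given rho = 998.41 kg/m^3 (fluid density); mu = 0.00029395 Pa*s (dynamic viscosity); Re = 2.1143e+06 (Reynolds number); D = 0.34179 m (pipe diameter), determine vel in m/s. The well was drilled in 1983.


vel = Re * mu / (rho * D)
vel = 2.1143e+06 * 0.00029395 / (998.41 * 0.34179)
vel = 1.8213 m/s


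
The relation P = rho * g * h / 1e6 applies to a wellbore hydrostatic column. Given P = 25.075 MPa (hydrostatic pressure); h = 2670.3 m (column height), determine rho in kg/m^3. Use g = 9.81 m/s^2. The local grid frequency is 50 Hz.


rho = P * 1e6 / (g * h)
rho = 25.075 * 1e6 / (9.81 * 2670.3)
rho = 957.22 kg/m^3


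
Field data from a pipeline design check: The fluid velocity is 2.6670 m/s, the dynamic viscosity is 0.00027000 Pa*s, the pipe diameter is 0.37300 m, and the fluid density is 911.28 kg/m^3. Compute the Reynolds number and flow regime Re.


Step 1: Re = rho*vel*D/mu = 911.28*2.667*0.373/0.00027 = 3.3575e+06
Step 2: Re = 3.3575e+06 > 4000, so flow is turbulent.
Re = 3.3575e+06 (turbulent)


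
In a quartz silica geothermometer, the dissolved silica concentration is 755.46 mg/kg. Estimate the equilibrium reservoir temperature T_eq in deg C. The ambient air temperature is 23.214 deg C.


T_eq = 1309 / (5.19 - log10(SiO2)) - 273.15
T_eq = 1309 / (5.19 - log10(755.46)) - 273.15
T_eq = 293.08 deg C


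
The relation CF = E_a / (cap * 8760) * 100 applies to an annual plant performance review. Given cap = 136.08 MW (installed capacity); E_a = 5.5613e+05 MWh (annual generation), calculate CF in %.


CF = E_a / (cap * 8760) * 100
CF = 5.5613e+05 / (136.08 * 8760) * 100
CF = 46.653 %


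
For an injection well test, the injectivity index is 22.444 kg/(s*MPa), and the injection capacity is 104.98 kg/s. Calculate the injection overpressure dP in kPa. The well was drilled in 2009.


dP = mdot * 1000 / II
dP = 104.98 * 1000 / 22.444
dP = 4677.4 kPa


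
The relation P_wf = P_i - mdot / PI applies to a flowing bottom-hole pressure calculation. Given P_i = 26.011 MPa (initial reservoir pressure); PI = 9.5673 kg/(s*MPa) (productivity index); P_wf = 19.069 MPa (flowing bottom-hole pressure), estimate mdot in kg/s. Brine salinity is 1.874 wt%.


mdot = (P_i - P_wf) * PI
mdot = (26.011 - 19.069) * 9.5673
mdot = 66.416 kg/s


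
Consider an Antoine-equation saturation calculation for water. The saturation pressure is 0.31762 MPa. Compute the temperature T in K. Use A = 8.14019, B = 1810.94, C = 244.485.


T = B / (A - log10(P_sat * 760 / 0.101325)) - C
T = 1810.94 / (8.14019 - log10(0.31762 * 760 / 0.101325)) - 244.485
T = 135.7102 deg C
Convert to K: 135.7102 + 273.15 = 408.86 K
T = 408.86 K


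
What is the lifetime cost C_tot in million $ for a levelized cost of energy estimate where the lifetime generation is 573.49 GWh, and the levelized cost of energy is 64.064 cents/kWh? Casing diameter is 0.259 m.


C_tot = LCOE / 100 * E_tot
C_tot = 64.064 / 100 * 573.49
C_tot = 367.40 million $


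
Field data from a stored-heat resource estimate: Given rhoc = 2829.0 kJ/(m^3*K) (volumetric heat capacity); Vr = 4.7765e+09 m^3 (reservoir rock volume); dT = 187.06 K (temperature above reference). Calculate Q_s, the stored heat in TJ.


Q_s = Vr * rhoc * dT / 1e12
Q_s = 4.7765e+09 * 2829.0 * 187.06 / 1e12
Q_s = 2527.689 PJ
Convert: 2527.689 PJ * 1000.0 = 2.5277e+06 TJ
Q_s = 2.5277e+06 TJ


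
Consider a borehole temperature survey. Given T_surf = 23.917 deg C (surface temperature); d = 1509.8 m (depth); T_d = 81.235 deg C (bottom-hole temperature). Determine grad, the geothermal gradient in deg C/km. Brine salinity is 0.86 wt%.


grad = (T_d - T_surf) / d * 1000
grad = (81.235 - 23.917) / 1509.8 * 1000
grad = 37.964 deg C/km


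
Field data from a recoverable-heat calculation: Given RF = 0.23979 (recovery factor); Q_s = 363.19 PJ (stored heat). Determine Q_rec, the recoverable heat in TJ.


Q_rec = Q_s * RF
Q_rec = 363.19 * 0.23979
Q_rec = 87.08933 PJ
Convert: 87.08933 PJ * 1000.0 = 87089 TJ
Q_rec = 87089 TJ


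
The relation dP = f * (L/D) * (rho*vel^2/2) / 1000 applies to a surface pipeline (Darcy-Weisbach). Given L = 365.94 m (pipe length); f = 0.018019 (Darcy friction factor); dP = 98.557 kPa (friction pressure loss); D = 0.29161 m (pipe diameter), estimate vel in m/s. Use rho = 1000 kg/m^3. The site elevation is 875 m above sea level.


vel = sqrt(dP*1000*2*D / (f*L*rho))
vel = sqrt(98.557*1000*2*0.29161 / (0.018019*365.94*1000))
vel = 2.9525 m/s


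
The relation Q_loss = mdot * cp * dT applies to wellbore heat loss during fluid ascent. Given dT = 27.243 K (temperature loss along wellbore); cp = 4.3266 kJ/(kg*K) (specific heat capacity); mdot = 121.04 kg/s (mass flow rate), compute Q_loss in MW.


Q_loss = mdot * cp * dT
Q_loss = 121.04 * 4.3266 * 27.243
Q_loss = 14266.93 kW
Convert: 14266.93 kW * 0.001 = 14.267 MW
Q_loss = 14.267 MW


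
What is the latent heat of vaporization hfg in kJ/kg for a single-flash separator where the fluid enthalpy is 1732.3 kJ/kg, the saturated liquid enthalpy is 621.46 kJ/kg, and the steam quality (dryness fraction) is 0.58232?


hfg = (h - hf) / x
hfg = (1732.3 - 621.46) / 0.58232
hfg = 1907.6 kJ/kg


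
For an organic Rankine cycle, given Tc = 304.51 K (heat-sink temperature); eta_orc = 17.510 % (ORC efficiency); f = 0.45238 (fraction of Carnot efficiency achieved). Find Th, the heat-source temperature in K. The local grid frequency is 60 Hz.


Th = Tc / (1 - (eta_orc/100)/f)
Th = 304.51 / (1 - (17.510/100)/0.45238)
Th = 496.81 K


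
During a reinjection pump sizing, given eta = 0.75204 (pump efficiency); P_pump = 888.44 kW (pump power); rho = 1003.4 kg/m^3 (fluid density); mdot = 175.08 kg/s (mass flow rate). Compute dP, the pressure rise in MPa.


dP = P_pump * rho * eta / mdot
dP = 888.44 * 1003.4 * 0.75204 / 175.08
dP = 3829.187 kPa
Convert: 3829.187 kPa * 0.001 = 3.8292 MPa
dP = 3.8292 MPa


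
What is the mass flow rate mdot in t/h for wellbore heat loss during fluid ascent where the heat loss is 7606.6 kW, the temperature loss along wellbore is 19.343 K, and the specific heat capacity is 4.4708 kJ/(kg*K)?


mdot = Q_loss / (cp * dT)
mdot = 7606.6 / (4.4708 * 19.343)
mdot = 87.95925 kg/s
Convert: 87.95925 kg/s * 3.6 = 316.65 t/h
mdot = 316.65 t/h


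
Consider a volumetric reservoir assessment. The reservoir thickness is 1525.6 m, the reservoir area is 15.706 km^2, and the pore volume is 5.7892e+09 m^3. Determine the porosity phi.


phi = Vp / (A * 1e6 * hr)
phi = 5.7892e+09 / (15.706 * 1e6 * 1525.6)
phi = 0.24161


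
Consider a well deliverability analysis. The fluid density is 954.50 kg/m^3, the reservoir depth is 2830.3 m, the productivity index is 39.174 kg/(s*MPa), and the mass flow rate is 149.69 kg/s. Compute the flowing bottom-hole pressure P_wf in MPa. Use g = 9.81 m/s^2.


Step 1: P_i = rho*g*h/1e6 = 954.5*9.81*2830.3/1e6 = 26.50192 MPa
Step 2: P_wf = P_i - mdot/PI = 26.50192 - 149.69/39.174 = 22.681 MPa
P_wf = 22.681 MPa


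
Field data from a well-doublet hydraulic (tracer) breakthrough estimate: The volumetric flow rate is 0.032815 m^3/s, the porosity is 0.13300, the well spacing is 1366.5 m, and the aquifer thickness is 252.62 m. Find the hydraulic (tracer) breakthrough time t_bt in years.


t_bt = pi * hr * phi * L^2 / (3 * Qv) / (365.25*86400)
t_bt = pi * 252.62 * 0.13300 * 1366.5^2 / (3 * 0.032815) / (365.25*86400)
t_bt = 63.444 years


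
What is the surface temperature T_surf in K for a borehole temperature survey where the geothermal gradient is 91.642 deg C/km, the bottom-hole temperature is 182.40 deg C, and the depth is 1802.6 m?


T_surf = T_d - grad * d / 1000
T_surf = 182.40 - 91.642 * 1802.6 / 1000
T_surf = 17.20613 deg C
Convert to K: 17.20613 + 273.15 = 290.36 K
T_surf = 290.36 K


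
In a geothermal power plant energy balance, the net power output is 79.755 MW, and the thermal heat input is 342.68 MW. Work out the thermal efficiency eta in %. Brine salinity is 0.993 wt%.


eta = W_net / Q_in * 100
eta = 79.755 / 342.68 * 100
eta = 23.274 %


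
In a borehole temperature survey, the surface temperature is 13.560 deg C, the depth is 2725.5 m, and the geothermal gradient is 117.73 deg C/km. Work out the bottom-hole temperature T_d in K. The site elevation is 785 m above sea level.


T_d = T_surf + grad * d / 1000
T_d = 13.560 + 117.73 * 2725.5 / 1000
T_d = 334.4331 deg C
Convert to K: 334.4331 + 273.15 = 607.58 K
T_d = 607.58 K


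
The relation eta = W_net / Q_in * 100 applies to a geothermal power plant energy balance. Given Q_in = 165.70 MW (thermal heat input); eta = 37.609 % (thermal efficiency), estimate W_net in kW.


W_net = eta / 100 * Q_in
W_net = 37.609 / 100 * 165.70
W_net = 62.31811 MW
Convert: 62.31811 MW * 1000.0 = 62318 kW
W_net = 62318 kW


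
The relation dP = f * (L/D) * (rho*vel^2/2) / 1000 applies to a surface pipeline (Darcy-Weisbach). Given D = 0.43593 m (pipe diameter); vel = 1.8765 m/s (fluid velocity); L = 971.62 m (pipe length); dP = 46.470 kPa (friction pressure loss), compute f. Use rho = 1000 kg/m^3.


f = dP*1000 / ((L/D)*(rho*vel^2/2))
f = 46.470*1000 / ((971.62/0.43593)*(1000*1.8765^2/2))
f = 0.011842


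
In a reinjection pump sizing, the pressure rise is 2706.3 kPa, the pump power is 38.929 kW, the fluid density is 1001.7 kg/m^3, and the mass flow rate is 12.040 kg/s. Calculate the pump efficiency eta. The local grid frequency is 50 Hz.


eta = mdot * dP / (rho * P_pump)
eta = 12.040 * 2706.3 / (1001.7 * 38.929)
eta = 0.83559


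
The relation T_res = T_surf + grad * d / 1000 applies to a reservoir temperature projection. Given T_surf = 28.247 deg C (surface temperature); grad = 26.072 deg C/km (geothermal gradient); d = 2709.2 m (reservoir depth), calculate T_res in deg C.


T_res = T_surf + grad * d / 1000
T_res = 28.247 + 26.072 * 2709.2 / 1000
T_res = 98.881 deg C


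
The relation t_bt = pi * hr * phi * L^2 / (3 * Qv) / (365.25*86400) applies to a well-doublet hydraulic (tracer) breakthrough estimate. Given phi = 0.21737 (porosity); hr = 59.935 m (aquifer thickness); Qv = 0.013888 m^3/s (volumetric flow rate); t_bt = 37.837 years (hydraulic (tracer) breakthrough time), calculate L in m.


L = sqrt(t_bt*365.25*86400*3*Qv / (pi*hr*phi))
L = sqrt(37.837*365.25*86400*3*0.013888 / (pi*59.935*0.21737))
L = 1102.5 m


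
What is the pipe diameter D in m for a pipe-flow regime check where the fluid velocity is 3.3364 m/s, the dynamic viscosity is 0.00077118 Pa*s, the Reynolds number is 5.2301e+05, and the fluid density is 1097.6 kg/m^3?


D = Re * mu / (rho * vel)
D = 5.2301e+05 * 0.00077118 / (1097.6 * 3.3364)
D = 0.11014 m


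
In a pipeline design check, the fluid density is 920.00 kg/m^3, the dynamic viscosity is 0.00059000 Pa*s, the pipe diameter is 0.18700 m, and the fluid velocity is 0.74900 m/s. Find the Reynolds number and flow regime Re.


Step 1: Re = rho*vel*D/mu = 920.0*0.749*0.187/0.00059 = 2.1840e+05
Step 2: Re = 2.1840e+05 > 4000, so flow is turbulent.
Re = 2.1840e+05 (turbulent)


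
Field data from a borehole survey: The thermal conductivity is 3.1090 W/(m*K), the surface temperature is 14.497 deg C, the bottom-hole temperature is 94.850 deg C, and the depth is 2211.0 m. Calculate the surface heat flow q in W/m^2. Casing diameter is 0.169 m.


Step 1: grad = (T_d - T_surf)/d * 1000 = (94.85 - 14.497)/2211.0 * 1000 = 36.34238 deg C/km
Step 2: q = k * grad / 1000 = 3.109 * 36.34238 / 1000 = 0.11299 W/m^2
q = 0.11299 W/m^2


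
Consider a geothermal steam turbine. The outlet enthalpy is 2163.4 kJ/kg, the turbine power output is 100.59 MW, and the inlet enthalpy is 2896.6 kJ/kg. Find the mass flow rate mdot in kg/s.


mdot = P * 1000 / (h_in - h_out)
mdot = 100.59 * 1000 / (2896.6 - 2163.4)
mdot = 137.19 kg/s


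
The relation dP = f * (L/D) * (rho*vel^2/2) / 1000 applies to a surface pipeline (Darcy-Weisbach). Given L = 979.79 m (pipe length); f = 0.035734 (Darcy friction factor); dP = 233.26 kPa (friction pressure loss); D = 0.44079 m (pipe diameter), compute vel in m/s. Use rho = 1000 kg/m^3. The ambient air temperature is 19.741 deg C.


vel = sqrt(dP*1000*2*D / (f*L*rho))
vel = sqrt(233.26*1000*2*0.44079 / (0.035734*979.79*1000))
vel = 2.4235 m/s


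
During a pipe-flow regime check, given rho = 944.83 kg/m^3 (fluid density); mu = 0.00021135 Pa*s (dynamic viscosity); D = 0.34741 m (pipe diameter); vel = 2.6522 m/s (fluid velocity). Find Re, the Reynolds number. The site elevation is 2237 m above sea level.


Re = rho * vel * D / mu
Re = 944.83 * 2.6522 * 0.34741 / 0.00021135
Re = 4.1191e+06


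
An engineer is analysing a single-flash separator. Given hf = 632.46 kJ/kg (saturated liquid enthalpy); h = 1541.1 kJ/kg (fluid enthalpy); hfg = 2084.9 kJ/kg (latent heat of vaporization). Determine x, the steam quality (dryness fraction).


x = (h - hf) / hfg
x = (1541.1 - 632.46) / 2084.9
x = 0.43582


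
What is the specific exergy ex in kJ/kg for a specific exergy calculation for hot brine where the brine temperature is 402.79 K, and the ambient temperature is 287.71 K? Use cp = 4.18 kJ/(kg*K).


ex = cp * ((T_b - T_0) - T_0 * ln(T_b/T_0))
ex = 4.18 * ((402.79 - 287.71) - 287.71 * ln(402.79/287.71))
ex = 76.395 kJ/kg


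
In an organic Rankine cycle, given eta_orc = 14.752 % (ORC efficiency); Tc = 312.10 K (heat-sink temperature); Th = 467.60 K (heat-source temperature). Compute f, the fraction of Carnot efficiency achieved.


f = (eta_orc/100) / (1 - Tc/Th)
f = (14.752/100) / (1 - 312.10/467.60)
f = 0.44360


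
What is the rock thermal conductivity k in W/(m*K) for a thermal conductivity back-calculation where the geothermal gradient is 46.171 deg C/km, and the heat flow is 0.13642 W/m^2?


k = q / (grad / 1000)
k = 0.13642 / (46.171 / 1000)
k = 2.9547 W/(m*K)


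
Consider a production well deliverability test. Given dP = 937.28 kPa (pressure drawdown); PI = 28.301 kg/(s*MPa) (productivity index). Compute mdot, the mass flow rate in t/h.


mdot = PI * dP / 1000
mdot = 28.301 * 937.28 / 1000
mdot = 26.52596 kg/s
Convert: 26.52596 kg/s * 3.6 = 95.493 t/h
mdot = 95.493 t/h


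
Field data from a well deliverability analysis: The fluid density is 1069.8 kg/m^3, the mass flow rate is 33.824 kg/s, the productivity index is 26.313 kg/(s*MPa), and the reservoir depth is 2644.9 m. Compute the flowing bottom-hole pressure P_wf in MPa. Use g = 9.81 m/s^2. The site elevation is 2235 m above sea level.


Step 1: P_i = rho*g*h/1e6 = 1069.8*9.81*2644.9/1e6 = 27.75753 MPa
Step 2: P_wf = P_i - mdot/PI = 27.75753 - 33.824/26.313 = 26.472 MPa
P_wf = 26.472 MPa


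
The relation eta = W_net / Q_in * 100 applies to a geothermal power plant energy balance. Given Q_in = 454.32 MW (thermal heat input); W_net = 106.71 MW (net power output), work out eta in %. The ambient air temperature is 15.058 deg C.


eta = W_net / Q_in * 100
eta = 106.71 / 454.32 * 100
eta = 23.488 %


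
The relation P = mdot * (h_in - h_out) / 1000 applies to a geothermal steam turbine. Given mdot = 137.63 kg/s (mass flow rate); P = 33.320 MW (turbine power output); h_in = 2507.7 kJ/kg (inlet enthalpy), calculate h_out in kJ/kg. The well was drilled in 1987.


h_out = h_in - P * 1000 / mdot
h_out = 2507.7 - 33.320 * 1000 / 137.63
h_out = 2265.6 kJ/kg


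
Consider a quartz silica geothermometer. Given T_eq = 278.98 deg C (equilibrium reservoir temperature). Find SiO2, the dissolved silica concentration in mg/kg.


SiO2 = 10^(5.19 - 1309/(T_eq + 273.15))
SiO2 = 10^(5.19 - 1309/(278.98 + 273.15))
SiO2 = 659.45 mg/kg


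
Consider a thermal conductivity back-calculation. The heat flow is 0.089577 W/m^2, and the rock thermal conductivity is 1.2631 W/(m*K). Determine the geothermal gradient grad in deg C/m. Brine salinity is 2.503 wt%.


grad = q / k * 1000
grad = 0.089577 / 1.2631 * 1000
grad = 70.91838 deg C/km
Convert: 70.91838 deg C/km * 0.001 = 0.070918 deg C/m
grad = 0.070918 deg C/m


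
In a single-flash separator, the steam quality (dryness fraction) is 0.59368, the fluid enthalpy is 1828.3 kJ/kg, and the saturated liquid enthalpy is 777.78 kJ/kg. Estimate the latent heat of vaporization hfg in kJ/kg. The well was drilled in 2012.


hfg = (h - hf) / x
hfg = (1828.3 - 777.78) / 0.59368
hfg = 1769.5 kJ/kg


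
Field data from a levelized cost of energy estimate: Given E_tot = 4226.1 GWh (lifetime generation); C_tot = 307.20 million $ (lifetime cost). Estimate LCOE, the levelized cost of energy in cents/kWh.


LCOE = C_tot / E_tot * 100
LCOE = 307.20 / 4226.1 * 100
LCOE = 7.2691 cents/kWh


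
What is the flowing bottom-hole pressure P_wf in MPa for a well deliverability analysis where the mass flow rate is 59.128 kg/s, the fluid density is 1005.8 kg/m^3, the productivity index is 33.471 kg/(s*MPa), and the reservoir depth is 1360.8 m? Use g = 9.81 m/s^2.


Step 1: P_i = rho*g*h/1e6 = 1005.8*9.81*1360.8/1e6 = 13.42687 MPa
Step 2: P_wf = P_i - mdot/PI = 13.42687 - 59.128/33.471 = 11.660 MPa
P_wf = 11.660 MPa


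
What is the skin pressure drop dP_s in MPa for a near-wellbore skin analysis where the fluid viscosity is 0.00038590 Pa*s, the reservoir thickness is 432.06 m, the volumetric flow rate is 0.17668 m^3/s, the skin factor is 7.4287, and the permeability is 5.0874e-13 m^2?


dP_s = S * q * mu / (2*pi*k*hr) / 1000
dP_s = 7.4287 * 0.17668 * 0.00038590 / (2*pi*5.0874e-13*432.06) / 1000
dP_s = 366.7374 kPa
Convert: 366.7374 kPa * 0.001 = 0.36674 MPa
dP_s = 0.36674 MPa


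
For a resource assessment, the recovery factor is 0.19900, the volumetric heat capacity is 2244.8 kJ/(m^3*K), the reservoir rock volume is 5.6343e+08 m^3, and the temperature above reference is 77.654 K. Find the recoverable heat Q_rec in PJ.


Step 1: Q_s = Vr*rhoc*dT/1e12 = 5.6343e+08*2244.8*77.654/1e12 = 98.21582 PJ
Step 2: Q_rec = Q_s * RF = 98.21582 * 0.199 = 19.545 PJ
Q_rec = 19.545 PJ


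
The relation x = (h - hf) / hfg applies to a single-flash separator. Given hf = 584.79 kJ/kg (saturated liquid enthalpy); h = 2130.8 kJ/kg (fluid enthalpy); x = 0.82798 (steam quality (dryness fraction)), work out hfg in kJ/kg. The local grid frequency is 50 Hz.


hfg = (h - hf) / x
hfg = (2130.8 - 584.79) / 0.82798
hfg = 1867.2 kJ/kg


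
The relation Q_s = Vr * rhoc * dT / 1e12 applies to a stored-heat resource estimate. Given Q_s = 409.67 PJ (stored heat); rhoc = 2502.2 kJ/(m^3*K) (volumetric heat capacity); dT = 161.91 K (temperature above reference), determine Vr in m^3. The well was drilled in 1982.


Vr = Q_s * 1e12 / (rhoc * dT)
Vr = 409.67 * 1e12 / (2502.2 * 161.91)
Vr = 1.0112e+09 m^3


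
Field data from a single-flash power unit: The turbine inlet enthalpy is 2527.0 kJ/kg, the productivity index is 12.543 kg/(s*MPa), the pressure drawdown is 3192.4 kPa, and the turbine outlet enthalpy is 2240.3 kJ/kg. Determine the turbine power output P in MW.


Step 1: mdot = PI * dP / 1000 = 12.543 * 3192.4 / 1000 = 40.04227 kg/s
Step 2: P = mdot*(h_in - h_out)/1000 = 40.04227*(2527.0 - 2240.3)/1000 = 11.480 MW
P = 11.480 MW


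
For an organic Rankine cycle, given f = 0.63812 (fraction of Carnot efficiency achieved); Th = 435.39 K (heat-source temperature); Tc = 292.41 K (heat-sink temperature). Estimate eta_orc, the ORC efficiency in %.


eta_orc = (1 - Tc/Th) * f * 100
eta_orc = (1 - 292.41/435.39) * 0.63812 * 100
eta_orc = 20.956 %


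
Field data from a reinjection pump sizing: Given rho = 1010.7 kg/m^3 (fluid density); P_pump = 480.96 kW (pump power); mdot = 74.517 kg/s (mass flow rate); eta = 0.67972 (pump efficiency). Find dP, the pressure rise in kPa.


dP = P_pump * rho * eta / mdot
dP = 480.96 * 1010.7 * 0.67972 / 74.517
dP = 4434.1 kPa


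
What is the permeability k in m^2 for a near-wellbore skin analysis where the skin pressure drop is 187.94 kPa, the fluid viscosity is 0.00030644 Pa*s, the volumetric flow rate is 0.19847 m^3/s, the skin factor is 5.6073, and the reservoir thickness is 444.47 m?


k = S*q*mu / (2*pi*dP_s*1000*hr)
k = 5.6073*0.19847*0.00030644 / (2*pi*187.94*1000*444.47)
k = 6.4976e-13 m^2


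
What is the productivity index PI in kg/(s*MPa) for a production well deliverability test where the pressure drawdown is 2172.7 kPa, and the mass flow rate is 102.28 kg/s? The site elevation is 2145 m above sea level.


PI = mdot * 1000 / dP
PI = 102.28 * 1000 / 2172.7
PI = 47.075 kg/(s*MPa)


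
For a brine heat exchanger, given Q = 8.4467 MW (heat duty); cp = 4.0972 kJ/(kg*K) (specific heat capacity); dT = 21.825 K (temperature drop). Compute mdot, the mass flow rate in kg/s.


mdot = Q * 1000 / (cp * dT)
mdot = 8.4467 * 1000 / (4.0972 * 21.825)
mdot = 94.460 kg/s


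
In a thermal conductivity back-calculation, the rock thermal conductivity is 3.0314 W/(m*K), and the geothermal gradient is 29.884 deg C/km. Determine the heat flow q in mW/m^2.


q = k * grad / 1000
q = 3.0314 * 29.884 / 1000
q = 0.09059036 W/m^2
Convert: 0.09059036 W/m^2 * 1000.0 = 90.590 mW/m^2
q = 90.590 mW/m^2


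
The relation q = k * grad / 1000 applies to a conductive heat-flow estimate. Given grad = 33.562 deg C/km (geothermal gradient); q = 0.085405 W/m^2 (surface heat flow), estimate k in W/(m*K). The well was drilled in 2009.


k = q * 1000 / grad
k = 0.085405 * 1000 / 33.562
k = 2.5447 W/(m*K)
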